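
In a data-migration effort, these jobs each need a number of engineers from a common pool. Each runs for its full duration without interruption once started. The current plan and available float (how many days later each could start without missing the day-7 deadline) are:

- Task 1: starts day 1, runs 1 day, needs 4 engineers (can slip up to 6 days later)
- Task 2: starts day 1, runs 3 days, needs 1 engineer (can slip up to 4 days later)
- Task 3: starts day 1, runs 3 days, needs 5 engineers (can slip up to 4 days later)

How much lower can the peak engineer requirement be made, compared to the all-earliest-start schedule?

Early-start peak: d1:10  d2:6  d3:6  d4:0  d5:0  d6:0  d7:0 ⇒ 10.
Leveled (Task 1@1, Task 2@1, Task 3@4): d1:5  d2:1  d3:1  d4:5  d5:5  d6:5  d7:0 ⇒ 5.
Reduction 10 − 5 = 5.

5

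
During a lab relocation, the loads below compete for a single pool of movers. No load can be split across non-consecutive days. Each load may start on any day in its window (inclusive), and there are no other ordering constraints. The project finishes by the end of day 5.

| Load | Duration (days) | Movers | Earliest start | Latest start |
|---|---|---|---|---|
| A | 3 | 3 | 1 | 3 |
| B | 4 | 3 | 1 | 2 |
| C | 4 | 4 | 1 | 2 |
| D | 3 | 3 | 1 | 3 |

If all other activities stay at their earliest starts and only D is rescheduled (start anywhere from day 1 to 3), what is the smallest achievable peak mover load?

D@1: d1:13  d2:13  d3:13  d4:7  d5:0 → peak 13
D@2: d1:10  d2:13  d3:13  d4:10  d5:0 → peak 13
D@3: d1:10  d2:10  d3:13  d4:10  d5:3 → peak 13
Best is D@1, peak 13.

13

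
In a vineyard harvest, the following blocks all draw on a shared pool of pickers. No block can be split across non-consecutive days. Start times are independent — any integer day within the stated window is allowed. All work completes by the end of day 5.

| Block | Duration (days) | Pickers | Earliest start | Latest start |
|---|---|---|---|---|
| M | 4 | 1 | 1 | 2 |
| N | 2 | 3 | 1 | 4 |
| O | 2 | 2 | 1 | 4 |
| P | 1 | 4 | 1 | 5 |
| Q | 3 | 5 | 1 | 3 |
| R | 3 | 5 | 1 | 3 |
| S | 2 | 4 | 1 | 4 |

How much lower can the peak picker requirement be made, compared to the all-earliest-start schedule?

12

Early-start peak: d1:24  d2:20  d3:11  d4:1  d5:0 ⇒ 24.
Leveled (M@1, N@4, O@1, P@5, Q@1, R@3, S@1): d1:12  d2:12  d3:11  d4:9  d5:12 ⇒ 12.
Reduction 24 − 12 = 12.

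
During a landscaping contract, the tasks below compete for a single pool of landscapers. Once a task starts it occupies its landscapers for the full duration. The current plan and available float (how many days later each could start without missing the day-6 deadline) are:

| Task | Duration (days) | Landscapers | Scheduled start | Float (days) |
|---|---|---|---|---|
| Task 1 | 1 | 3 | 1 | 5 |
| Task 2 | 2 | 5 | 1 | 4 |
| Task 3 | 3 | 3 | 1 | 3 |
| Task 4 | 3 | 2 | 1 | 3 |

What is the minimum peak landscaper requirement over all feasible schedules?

Early-start (Task 1@1, Task 2@1, Task 3@1, Task 4@1) gives peak 13: d1:13  d2:10  d3:5  d4:0  d5:0  d6:0.
Shift Task 2→2, Task 3→4, Task 4→4.
Schedule Task 1@1, Task 2@2, Task 3@4, Task 4@4: d1:3  d2:5  d3:5  d4:5  d5:5  d6:5 — peak 5.
Total landscaper-days = 28 over 6 days ⇒ peak ≥ ⌈28/6⌉ = 5, so 5 is optimal.

5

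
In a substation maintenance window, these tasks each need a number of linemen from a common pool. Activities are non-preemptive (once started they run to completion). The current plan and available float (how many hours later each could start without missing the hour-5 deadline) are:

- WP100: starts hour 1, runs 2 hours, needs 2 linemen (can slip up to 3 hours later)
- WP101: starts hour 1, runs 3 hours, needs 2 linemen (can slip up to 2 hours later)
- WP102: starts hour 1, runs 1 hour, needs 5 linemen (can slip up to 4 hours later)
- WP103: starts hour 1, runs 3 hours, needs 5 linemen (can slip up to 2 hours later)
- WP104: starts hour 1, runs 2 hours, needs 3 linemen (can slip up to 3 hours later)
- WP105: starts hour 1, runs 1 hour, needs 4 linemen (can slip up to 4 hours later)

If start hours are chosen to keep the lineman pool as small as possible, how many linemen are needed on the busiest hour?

9

Early-start (WP100@1, WP101@1, WP102@1, WP103@1, WP104@1, WP105@1) gives peak 21: h1:21  h2:12  h3:7  h4:0  h5:0.
Shift WP103→2, WP104→4, WP105→5.
Schedule WP100@1, WP101@1, WP102@1, WP103@2, WP104@4, WP105@5: h1:9  h2:9  h3:7  h4:8  h5:7 — peak 9.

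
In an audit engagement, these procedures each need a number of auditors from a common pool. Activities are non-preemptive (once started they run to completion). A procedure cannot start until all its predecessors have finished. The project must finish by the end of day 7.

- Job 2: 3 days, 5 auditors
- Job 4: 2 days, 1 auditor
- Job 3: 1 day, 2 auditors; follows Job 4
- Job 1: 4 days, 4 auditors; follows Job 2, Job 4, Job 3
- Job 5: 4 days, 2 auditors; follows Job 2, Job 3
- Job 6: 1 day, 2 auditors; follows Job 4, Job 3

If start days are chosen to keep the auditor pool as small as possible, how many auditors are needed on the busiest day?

Schedule Job 2@1, Job 4@1, Job 3@3, Job 1@4, Job 5@4, Job 6@4: d1:6  d2:6  d3:7  d4:8  d5:6  d6:6  d7:6 — peak 8.
No arrangement of the 4 feasible schedules does better.

8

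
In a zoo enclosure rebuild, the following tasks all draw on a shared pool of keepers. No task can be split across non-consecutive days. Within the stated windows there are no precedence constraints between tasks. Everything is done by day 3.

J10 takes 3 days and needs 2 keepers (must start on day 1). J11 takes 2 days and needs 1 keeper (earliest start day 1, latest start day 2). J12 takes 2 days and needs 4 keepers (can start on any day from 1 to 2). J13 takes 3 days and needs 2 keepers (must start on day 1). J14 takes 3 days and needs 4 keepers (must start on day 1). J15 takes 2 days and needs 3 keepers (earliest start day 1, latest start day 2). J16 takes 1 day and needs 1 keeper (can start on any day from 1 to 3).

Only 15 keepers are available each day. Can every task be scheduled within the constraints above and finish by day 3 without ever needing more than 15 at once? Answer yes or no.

no

The minimum achievable peak is 16; 15 < 16, so no feasible schedule stays within the cap.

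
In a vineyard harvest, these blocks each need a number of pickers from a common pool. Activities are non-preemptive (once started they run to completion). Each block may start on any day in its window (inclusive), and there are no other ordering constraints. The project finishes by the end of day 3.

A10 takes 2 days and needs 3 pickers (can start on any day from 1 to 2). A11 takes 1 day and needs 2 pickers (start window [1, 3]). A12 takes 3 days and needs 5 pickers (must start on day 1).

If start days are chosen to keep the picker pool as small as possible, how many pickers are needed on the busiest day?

Early-start (A10@1, A11@1, A12@1) gives peak 10: d1:10  d2:8  d3:5.
Shift A11→3.
Schedule A10@1, A11@3, A12@1: d1:8  d2:8  d3:7 — peak 8.
Total picker-days = 23 over 3 days ⇒ peak ≥ ⌈23/3⌉ = 8, so 8 is optimal.

8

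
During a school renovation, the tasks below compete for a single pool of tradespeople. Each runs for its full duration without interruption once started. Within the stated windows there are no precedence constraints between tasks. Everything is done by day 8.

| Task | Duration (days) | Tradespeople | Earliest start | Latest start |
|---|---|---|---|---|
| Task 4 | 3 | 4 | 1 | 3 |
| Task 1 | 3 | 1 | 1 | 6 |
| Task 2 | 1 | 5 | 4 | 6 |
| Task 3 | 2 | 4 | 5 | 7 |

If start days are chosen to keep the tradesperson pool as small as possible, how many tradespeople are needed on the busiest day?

5

Schedule Task 4@1, Task 1@1, Task 2@4, Task 3@5: d1:5  d2:5  d3:5  d4:5  d5:4  d6:4  d7:0  d8:0 — peak 5.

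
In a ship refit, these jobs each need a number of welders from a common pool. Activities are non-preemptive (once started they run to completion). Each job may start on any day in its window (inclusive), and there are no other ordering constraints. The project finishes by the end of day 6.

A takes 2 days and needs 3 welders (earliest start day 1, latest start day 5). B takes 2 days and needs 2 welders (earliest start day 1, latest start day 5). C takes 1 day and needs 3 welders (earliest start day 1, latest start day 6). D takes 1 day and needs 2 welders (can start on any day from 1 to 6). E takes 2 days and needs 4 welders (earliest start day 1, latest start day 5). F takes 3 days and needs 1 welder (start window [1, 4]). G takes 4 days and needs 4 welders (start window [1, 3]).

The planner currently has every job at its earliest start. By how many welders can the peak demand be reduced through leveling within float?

Early-start peak: d1:19  d2:14  d3:5  d4:4  d5:0  d6:0 ⇒ 19.
Leveled (A@1, B@3, C@6, D@5, E@1, F@3, G@3): d1:7  d2:7  d3:7  d4:7  d5:7  d6:7 ⇒ 7.
Reduction 19 − 7 = 12.

12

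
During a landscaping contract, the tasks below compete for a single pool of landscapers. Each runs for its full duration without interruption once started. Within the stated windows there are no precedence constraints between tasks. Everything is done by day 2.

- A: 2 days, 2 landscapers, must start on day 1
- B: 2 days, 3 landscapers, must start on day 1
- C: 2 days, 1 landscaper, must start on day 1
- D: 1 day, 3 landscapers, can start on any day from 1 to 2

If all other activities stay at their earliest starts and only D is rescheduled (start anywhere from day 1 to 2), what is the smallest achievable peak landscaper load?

D@1: d1:9  d2:6 → peak 9
D@2: d1:6  d2:9 → peak 9
Best is D@1, peak 9.

9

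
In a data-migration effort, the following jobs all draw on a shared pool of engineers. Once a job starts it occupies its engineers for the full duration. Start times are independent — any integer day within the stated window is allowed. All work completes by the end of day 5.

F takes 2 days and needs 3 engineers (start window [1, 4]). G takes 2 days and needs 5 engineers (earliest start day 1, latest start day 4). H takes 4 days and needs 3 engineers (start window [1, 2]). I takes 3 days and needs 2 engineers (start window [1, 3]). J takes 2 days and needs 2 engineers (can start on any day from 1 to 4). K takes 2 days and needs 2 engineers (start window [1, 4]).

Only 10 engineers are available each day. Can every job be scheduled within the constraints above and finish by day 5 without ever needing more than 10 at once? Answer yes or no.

Schedule F@1, G@3, H@1, I@1, J@1, K@4: d1:10  d2:10  d3:10  d4:10  d5:2 — peak 10 ≤ 10.

yes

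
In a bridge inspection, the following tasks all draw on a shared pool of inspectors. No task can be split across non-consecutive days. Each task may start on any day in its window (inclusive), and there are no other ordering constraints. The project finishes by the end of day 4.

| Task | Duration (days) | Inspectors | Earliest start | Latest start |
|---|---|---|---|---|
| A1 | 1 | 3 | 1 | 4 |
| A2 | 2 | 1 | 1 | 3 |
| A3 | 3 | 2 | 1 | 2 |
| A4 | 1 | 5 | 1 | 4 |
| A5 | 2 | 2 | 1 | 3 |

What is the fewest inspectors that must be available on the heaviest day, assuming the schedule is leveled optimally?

5

Early-start (A1@1, A2@1, A3@1, A4@1, A5@1) gives peak 13: d1:13  d2:5  d3:2  d4:0.
Shift A2→2, A4→4, A5→2.
Schedule A1@1, A2@2, A3@1, A4@4, A5@2: d1:5  d2:5  d3:5  d4:5 — peak 5.
Total inspector-days = 20 over 4 days ⇒ peak ≥ ⌈20/4⌉ = 5, so 5 is optimal.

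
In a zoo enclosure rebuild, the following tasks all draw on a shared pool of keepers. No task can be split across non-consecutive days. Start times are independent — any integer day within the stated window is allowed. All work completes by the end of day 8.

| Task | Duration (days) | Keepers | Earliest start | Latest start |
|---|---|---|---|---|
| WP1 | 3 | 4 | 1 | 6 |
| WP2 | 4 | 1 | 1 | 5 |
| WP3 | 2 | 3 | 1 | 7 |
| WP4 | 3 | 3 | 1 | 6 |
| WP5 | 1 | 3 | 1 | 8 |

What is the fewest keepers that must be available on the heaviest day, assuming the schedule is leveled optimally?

6

Early-start (WP1@1, WP2@1, WP3@1, WP4@1, WP5@1) gives peak 14: d1:14  d2:11  d3:8  d4:1  d5:0  d6:0  d7:0  d8:0.
Shift WP3→4, WP4→5, WP5→6.
Schedule WP1@1, WP2@1, WP3@4, WP4@5, WP5@6: d1:5  d2:5  d3:5  d4:4  d5:6  d6:6  d7:3  d8:0 — peak 6.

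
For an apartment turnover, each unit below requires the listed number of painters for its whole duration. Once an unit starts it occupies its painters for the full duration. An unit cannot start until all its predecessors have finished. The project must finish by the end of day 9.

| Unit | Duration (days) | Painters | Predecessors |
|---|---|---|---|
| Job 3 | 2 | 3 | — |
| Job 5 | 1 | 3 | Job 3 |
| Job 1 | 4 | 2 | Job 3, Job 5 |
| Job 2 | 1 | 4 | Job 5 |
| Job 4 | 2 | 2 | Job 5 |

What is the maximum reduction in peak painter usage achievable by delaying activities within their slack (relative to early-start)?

4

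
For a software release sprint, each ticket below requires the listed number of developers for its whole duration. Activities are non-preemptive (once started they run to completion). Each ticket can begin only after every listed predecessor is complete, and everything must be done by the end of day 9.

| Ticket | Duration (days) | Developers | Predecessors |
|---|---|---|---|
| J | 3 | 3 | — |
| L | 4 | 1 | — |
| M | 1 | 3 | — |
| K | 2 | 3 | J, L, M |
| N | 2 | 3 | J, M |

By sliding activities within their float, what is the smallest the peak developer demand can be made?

Early-start (J@1, L@1, M@1, K@5, N@4) gives peak 7: d1:7  d2:4  d3:4  d4:4  d5:6  d6:3  d7:0  d8:0  d9:0.
Shift M→4, N→7.
Schedule J@1, L@1, M@4, K@5, N@7: d1:4  d2:4  d3:4  d4:4  d5:3  d6:3  d7:3  d8:3  d9:0 — peak 4.
Total developer-days = 28 over 9 days ⇒ peak ≥ ⌈28/9⌉ = 4, so 4 is optimal.

4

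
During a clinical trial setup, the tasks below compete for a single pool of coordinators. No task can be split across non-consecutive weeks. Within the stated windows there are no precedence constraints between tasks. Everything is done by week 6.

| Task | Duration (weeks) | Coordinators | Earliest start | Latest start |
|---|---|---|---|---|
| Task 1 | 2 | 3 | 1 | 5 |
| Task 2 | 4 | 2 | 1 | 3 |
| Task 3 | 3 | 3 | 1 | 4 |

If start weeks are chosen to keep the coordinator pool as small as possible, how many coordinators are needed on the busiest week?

Early-start (Task 1@1, Task 2@1, Task 3@1) gives peak 8: w1:8  w2:8  w3:5  w4:2  w5:0  w6:0.
Shift Task 3→3.
Schedule Task 1@1, Task 2@1, Task 3@3: w1:5  w2:5  w3:5  w4:5  w5:3  w6:0 — peak 5.

5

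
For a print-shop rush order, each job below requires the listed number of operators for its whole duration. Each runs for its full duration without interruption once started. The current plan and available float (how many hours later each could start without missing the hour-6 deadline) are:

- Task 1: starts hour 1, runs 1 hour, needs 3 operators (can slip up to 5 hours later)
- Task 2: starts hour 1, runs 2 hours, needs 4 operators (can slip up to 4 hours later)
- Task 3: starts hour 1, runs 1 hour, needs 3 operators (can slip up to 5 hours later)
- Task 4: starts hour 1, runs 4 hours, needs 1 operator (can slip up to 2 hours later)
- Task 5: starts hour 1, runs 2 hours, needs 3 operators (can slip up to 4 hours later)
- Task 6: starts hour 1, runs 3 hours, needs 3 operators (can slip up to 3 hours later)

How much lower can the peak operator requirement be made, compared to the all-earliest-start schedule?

Early-start peak: h1:17  h2:11  h3:4  h4:1  h5:0  h6:0 ⇒ 17.
Leveled (Task 1@1, Task 2@1, Task 3@2, Task 4@3, Task 5@3, Task 6@3): h1:7  h2:7  h3:7  h4:7  h5:4  h6:1 ⇒ 7.
Reduction 17 − 7 = 10.

10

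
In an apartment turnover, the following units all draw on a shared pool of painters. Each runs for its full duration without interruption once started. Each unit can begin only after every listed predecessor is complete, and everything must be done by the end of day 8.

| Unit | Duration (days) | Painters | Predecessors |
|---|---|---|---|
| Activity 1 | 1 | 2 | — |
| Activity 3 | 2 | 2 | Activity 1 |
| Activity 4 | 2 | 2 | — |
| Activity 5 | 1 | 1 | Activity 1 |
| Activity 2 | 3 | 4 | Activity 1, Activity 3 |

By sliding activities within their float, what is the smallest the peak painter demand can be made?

4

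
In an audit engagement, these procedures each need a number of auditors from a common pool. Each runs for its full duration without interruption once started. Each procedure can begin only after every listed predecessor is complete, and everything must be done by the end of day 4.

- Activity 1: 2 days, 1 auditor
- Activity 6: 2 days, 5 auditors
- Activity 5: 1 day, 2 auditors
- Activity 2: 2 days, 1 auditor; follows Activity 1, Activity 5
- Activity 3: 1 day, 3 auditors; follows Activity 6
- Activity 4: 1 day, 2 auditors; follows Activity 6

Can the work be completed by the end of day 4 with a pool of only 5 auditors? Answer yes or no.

Total auditor-days = 21; over 4 days the average is 21/4 > 5, so some day must exceed 5.

no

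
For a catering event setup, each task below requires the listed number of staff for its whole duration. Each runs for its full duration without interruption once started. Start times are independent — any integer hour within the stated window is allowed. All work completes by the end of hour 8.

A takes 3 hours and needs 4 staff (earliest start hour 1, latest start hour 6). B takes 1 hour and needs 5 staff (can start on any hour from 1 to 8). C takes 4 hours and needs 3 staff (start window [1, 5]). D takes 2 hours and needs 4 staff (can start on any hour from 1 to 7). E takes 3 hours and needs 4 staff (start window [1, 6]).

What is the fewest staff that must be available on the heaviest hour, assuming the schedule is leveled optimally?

8

Early-start (A@1, B@1, C@1, D@1, E@1) gives peak 20: h1:20  h2:15  h3:11  h4:3  h5:0  h6:0  h7:0  h8:0.
Shift B→4, D→5, E→5.
Schedule A@1, B@4, C@1, D@5, E@5: h1:7  h2:7  h3:7  h4:8  h5:8  h6:8  h7:4  h8:0 — peak 8.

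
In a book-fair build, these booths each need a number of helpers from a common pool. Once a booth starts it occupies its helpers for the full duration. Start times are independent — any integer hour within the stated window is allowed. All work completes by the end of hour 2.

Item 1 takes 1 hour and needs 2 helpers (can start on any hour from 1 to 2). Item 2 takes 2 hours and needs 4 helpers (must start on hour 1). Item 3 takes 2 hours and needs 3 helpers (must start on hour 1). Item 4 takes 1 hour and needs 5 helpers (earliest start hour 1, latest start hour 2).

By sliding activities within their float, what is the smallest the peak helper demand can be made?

Early-start (Item 1@1, Item 2@1, Item 3@1, Item 4@1) gives peak 14: h1:14  h2:7.
Shift Item 4→2.
Schedule Item 1@1, Item 2@1, Item 3@1, Item 4@2: h1:9  h2:12 — peak 12.
No arrangement of the 4 feasible schedules does better.

12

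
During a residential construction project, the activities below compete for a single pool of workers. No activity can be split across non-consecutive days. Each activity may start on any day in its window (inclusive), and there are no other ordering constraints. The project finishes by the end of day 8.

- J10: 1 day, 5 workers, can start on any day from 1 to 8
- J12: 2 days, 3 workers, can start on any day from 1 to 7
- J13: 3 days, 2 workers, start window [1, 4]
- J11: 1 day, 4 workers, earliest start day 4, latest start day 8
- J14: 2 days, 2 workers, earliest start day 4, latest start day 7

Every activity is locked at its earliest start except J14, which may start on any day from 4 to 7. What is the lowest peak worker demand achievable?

J14@4: d1:10  d2:5  d3:2  d4:6  d5:2  d6:0  d7:0  d8:0 → peak 10
J14@5: d1:10  d2:5  d3:2  d4:4  d5:2  d6:2  d7:0  d8:0 → peak 10
J14@6: d1:10  d2:5  d3:2  d4:4  d5:0  d6:2  d7:2  d8:0 → peak 10
J14@7: d1:10  d2:5  d3:2  d4:4  d5:0  d6:0  d7:2  d8:2 → peak 10
Best is J14@4, peak 10.

10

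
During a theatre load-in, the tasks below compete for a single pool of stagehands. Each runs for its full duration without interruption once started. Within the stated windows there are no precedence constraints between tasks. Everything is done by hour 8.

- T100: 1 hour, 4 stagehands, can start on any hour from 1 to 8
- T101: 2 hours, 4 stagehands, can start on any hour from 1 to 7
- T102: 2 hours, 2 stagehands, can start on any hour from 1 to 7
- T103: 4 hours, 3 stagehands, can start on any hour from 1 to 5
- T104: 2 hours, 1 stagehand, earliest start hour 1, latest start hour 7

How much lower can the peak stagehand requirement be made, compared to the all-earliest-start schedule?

9

Early-start peak: h1:14  h2:10  h3:3  h4:3  h5:0  h6:0  h7:0  h8:0 ⇒ 14.
Leveled (T100@1, T101@2, T102@4, T103@4, T104@1): h1:5  h2:5  h3:4  h4:5  h5:5  h6:3  h7:3  h8:0 ⇒ 5.
Reduction 14 − 5 = 9.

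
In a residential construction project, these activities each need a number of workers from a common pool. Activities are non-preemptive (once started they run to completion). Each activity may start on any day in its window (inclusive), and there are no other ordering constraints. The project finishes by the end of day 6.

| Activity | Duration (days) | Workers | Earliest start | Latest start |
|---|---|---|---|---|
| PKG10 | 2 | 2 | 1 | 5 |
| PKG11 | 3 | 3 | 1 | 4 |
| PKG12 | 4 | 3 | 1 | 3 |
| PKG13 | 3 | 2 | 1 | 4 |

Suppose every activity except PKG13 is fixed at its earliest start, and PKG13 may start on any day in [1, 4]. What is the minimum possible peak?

8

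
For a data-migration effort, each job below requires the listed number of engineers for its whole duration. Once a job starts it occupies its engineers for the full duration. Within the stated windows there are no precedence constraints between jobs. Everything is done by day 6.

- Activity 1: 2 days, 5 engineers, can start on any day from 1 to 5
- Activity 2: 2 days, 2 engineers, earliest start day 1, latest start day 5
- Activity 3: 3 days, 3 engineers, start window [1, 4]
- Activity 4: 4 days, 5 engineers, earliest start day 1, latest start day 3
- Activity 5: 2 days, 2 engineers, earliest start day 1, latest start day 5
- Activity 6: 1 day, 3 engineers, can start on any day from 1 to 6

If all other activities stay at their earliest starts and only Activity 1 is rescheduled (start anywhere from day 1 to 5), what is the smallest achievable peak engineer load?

Activity 1@1: d1:20  d2:17  d3:8  d4:5  d5:0  d6:0 → peak 20
Activity 1@2: d1:15  d2:17  d3:13  d4:5  d5:0  d6:0 → peak 17
Activity 1@3: d1:15  d2:12  d3:13  d4:10  d5:0  d6:0 → peak 15
Activity 1@4: d1:15  d2:12  d3:8  d4:10  d5:5  d6:0 → peak 15
Activity 1@5: d1:15  d2:12  d3:8  d4:5  d5:5  d6:5 → peak 15
Best is Activity 1@3, peak 15.

15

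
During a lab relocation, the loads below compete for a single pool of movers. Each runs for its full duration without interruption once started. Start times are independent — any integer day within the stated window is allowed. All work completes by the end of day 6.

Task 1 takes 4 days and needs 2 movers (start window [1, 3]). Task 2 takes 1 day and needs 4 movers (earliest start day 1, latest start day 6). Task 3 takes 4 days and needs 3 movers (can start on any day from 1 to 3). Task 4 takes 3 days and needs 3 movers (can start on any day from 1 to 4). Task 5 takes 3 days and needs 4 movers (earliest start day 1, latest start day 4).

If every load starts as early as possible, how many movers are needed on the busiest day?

16

Early-start schedule: Task 1@1, Task 2@1, Task 3@1, Task 4@1, Task 5@1.
Load per day: day 1: 16, day 2: 12, day 3: 12, day 4: 5, day 5: 0, day 6: 0.
Peak is 16.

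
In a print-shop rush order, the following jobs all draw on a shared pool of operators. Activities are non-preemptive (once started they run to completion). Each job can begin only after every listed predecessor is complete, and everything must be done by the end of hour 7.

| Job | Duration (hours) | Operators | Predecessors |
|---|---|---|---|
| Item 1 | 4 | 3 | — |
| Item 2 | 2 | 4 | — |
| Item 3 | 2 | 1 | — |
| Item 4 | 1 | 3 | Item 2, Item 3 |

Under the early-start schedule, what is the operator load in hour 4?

At early start, hour 4 has: Item 1.
Demand: 3 = 3.

3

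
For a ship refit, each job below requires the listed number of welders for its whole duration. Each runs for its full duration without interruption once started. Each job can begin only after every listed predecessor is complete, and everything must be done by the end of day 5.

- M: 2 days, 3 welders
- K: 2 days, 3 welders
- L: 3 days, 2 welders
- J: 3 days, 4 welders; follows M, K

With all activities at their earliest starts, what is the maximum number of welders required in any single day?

8

Early-start schedule: M@1, K@1, L@1, J@3.
Load per day: day 1: 8, day 2: 8, day 3: 6, day 4: 4, day 5: 4.
Peak is 8.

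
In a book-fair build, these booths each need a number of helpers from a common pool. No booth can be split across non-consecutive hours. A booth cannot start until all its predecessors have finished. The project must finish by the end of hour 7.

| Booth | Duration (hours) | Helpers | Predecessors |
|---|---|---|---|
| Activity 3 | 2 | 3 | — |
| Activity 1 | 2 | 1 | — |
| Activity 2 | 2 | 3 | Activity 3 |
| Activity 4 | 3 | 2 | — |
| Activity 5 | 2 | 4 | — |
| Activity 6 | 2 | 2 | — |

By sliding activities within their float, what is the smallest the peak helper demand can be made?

Early-start (Activity 3@1, Activity 1@1, Activity 2@3, Activity 4@1, Activity 5@1, Activity 6@1) gives peak 12: h1:12  h2:12  h3:5  h4:3  h5:0  h6:0  h7:0.
Shift Activity 1→3, Activity 2→5, Activity 4→5, Activity 5→3.
Schedule Activity 3@1, Activity 1@3, Activity 2@5, Activity 4@5, Activity 5@3, Activity 6@1: h1:5  h2:5  h3:5  h4:5  h5:5  h6:5  h7:2 — peak 5.
Total helper-hours = 32 over 7 hours ⇒ peak ≥ ⌈32/7⌉ = 5, so 5 is optimal.

5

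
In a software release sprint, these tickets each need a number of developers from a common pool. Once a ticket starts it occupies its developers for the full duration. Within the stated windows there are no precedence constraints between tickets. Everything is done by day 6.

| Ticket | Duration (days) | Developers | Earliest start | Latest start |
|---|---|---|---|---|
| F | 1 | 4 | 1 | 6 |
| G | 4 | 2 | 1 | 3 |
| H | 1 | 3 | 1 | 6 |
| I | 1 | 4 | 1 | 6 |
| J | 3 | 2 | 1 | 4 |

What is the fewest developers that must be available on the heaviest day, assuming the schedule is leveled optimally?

5

Early-start (F@1, G@1, H@1, I@1, J@1) gives peak 15: d1:15  d2:4  d3:4  d4:2  d5:0  d6:0.
Shift G→2, H→2, I→6, J→3.
Schedule F@1, G@2, H@2, I@6, J@3: d1:4  d2:5  d3:4  d4:4  d5:4  d6:4 — peak 5.
Total developer-days = 25 over 6 days ⇒ peak ≥ ⌈25/6⌉ = 5, so 5 is optimal.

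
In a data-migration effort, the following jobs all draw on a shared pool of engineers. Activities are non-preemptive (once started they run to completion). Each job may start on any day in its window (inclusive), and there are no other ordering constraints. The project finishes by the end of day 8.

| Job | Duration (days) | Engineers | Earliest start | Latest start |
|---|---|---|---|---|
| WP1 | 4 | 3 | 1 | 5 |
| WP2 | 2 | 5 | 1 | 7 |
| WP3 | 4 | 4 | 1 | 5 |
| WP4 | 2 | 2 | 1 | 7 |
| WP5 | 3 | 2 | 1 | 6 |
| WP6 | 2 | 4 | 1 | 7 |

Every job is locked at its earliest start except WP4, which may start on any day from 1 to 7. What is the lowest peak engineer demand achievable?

18

WP4@1: d1:20  d2:20  d3:9  d4:7  d5:0  d6:0  d7:0  d8:0 → peak 20
WP4@2: d1:18  d2:20  d3:11  d4:7  d5:0  d6:0  d7:0  d8:0 → peak 20
WP4@3: d1:18  d2:18  d3:11  d4:9  d5:0  d6:0  d7:0  d8:0 → peak 18
WP4@4: d1:18  d2:18  d3:9  d4:9  d5:2  d6:0  d7:0  d8:0 → peak 18
WP4@5: d1:18  d2:18  d3:9  d4:7  d5:2  d6:2  d7:0  d8:0 → peak 18
WP4@6: d1:18  d2:18  d3:9  d4:7  d5:0  d6:2  d7:2  d8:0 → peak 18
WP4@7: d1:18  d2:18  d3:9  d4:7  d5:0  d6:0  d7:2  d8:2 → peak 18
Best is WP4@3, peak 18.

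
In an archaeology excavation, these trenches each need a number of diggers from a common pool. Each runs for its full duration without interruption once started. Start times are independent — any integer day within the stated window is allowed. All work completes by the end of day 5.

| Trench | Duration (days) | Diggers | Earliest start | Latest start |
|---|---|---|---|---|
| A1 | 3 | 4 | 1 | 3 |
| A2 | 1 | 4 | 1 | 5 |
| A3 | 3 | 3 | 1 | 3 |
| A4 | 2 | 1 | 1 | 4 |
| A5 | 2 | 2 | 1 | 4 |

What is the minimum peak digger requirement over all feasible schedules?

7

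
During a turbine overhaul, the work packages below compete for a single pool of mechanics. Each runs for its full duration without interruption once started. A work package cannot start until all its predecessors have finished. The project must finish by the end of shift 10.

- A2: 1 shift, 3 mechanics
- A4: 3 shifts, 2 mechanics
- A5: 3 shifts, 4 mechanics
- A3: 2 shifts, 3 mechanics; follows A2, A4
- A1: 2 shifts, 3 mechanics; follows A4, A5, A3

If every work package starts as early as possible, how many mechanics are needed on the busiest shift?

9

Early-start schedule: A2@1, A4@1, A5@1, A3@4, A1@6.
Load per shift: shift 1: 9, shift 2: 6, shift 3: 6, shift 4: 3, shift 5: 3, shift 6: 3, shift 7: 3, shift 8: 0, shift 9: 0, shift 10: 0.
Peak is 9.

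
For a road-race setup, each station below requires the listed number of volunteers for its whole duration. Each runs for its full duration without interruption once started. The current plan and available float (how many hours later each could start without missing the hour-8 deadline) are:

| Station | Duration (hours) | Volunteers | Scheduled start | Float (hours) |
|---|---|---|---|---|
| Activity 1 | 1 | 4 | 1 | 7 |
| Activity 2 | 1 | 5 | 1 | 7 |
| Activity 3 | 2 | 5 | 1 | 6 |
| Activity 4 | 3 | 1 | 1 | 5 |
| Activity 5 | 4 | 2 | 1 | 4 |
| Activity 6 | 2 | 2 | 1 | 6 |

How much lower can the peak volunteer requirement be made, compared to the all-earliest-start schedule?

14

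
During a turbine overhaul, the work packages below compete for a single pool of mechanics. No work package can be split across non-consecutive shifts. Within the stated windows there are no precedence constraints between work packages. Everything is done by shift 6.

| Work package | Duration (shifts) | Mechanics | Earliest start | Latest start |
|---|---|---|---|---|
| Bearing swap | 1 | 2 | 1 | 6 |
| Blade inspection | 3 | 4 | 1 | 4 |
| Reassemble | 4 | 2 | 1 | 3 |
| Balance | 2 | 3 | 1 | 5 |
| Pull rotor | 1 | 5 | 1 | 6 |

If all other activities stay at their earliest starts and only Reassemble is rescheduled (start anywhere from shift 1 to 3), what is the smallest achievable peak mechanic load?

14

Reassemble@1: s1:16  s2:9  s3:6  s4:2  s5:0  s6:0 → peak 16
Reassemble@2: s1:14  s2:9  s3:6  s4:2  s5:2  s6:0 → peak 14
Reassemble@3: s1:14  s2:7  s3:6  s4:2  s5:2  s6:2 → peak 14
Best is Reassemble@2, peak 14.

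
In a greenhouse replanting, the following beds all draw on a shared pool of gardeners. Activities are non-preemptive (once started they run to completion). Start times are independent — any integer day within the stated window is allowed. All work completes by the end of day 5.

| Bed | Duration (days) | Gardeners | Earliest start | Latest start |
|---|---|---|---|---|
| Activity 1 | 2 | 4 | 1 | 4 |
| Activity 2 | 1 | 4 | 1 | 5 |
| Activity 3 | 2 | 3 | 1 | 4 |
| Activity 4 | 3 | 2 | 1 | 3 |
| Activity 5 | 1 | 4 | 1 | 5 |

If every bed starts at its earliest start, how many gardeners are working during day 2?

9

At early start, day 2 has: Activity 1, Activity 3, Activity 4.
Demand: 4 + 3 + 2 = 9.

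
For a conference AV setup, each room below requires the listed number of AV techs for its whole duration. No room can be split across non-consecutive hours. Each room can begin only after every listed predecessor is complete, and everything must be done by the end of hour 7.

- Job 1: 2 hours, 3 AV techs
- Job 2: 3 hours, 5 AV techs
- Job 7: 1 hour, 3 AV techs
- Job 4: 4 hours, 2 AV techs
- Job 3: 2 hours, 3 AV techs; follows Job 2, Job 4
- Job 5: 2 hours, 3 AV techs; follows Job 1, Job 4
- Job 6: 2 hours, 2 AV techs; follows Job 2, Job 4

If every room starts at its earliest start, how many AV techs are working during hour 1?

13

At early start, hour 1 has: Job 1, Job 2, Job 7, Job 4.
Demand: 3 + 5 + 3 + 2 = 13.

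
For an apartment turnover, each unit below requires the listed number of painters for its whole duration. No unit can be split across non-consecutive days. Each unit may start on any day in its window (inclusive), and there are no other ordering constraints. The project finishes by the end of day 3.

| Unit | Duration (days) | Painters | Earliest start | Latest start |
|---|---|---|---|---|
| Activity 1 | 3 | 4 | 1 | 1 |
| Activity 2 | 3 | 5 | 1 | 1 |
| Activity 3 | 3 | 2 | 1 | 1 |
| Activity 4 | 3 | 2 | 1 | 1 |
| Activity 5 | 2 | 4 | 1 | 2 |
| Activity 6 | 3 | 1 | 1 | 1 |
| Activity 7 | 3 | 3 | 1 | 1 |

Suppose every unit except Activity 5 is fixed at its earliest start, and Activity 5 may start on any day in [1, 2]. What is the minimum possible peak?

Activity 5@1: d1:21  d2:21  d3:17 → peak 21
Activity 5@2: d1:17  d2:21  d3:21 → peak 21
Best is Activity 5@1, peak 21.

21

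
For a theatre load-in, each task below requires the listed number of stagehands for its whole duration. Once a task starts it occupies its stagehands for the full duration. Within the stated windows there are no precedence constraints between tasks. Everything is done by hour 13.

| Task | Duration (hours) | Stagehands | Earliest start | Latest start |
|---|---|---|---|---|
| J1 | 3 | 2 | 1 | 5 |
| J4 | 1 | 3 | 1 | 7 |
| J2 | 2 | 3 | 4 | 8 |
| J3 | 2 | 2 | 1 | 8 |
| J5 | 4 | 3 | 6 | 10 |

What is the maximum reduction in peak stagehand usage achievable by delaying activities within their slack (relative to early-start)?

Early-start peak: h1:7  h2:4  h3:2  h4:3  h5:3  h6:3  h7:3  h8:3  h9:3  h10:0  h11:0  h12:0  h13:0 ⇒ 7.
Leveled (J1@1, J4@4, J2@5, J3@7, J5@9): h1:2  h2:2  h3:2  h4:3  h5:3  h6:3  h7:2  h8:2  h9:3  h10:3  h11:3  h12:3  h13:0 ⇒ 3.
Reduction 7 − 3 = 4.

4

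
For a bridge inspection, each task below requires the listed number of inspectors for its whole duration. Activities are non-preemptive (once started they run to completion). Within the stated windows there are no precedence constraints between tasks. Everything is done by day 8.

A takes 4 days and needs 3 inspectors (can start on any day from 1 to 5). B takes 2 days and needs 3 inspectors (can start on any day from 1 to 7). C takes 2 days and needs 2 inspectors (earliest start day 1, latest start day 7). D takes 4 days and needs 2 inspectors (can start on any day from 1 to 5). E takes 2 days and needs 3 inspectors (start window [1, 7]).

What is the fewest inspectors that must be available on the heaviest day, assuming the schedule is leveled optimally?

5

Early-start (A@1, B@1, C@1, D@1, E@1) gives peak 13: d1:13  d2:13  d3:5  d4:5  d5:0  d6:0  d7:0  d8:0.
Shift B→5, D→3, E→7.
Schedule A@1, B@5, C@1, D@3, E@7: d1:5  d2:5  d3:5  d4:5  d5:5  d6:5  d7:3  d8:3 — peak 5.
Total inspector-days = 36 over 8 days ⇒ peak ≥ ⌈36/8⌉ = 5, so 5 is optimal.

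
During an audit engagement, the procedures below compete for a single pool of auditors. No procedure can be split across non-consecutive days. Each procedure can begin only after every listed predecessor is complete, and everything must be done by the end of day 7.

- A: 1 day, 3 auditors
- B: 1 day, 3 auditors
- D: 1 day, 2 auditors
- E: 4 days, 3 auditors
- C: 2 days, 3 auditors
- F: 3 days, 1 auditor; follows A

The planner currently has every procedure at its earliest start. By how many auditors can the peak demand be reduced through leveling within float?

8

Early-start peak: d1:14  d2:7  d3:4  d4:4  d5:0  d6:0  d7:0 ⇒ 14.
Leveled (A@1, B@1, D@2, E@2, C@3, F@5): d1:6  d2:5  d3:6  d4:6  d5:4  d6:1  d7:1 ⇒ 6.
Reduction 14 − 6 = 8.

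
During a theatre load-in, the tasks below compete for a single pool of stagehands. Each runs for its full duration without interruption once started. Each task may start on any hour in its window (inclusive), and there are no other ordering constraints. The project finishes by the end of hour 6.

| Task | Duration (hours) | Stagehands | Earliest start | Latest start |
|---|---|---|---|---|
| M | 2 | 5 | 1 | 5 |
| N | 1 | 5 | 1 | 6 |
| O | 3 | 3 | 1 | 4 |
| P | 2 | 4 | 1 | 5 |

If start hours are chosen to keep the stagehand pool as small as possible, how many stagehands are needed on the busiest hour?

7

Early-start (M@1, N@1, O@1, P@1) gives peak 17: h1:17  h2:12  h3:3  h4:0  h5:0  h6:0.
Shift N→3, O→4, P→4.
Schedule M@1, N@3, O@4, P@4: h1:5  h2:5  h3:5  h4:7  h5:7  h6:3 — peak 7.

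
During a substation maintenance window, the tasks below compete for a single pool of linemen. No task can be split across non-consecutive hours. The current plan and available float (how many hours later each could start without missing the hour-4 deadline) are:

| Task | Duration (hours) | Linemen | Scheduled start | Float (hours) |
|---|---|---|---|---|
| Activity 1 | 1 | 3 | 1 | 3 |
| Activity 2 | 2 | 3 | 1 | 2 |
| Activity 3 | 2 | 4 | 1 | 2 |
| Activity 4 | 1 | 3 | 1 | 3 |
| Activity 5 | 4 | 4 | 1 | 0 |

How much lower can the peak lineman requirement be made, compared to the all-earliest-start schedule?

7

Early-start peak: h1:17  h2:11  h3:4  h4:4 ⇒ 17.
Leveled (Activity 1@1, Activity 2@1, Activity 3@3, Activity 4@2, Activity 5@1): h1:10  h2:10  h3:8  h4:8 ⇒ 10.
Reduction 17 − 10 = 7.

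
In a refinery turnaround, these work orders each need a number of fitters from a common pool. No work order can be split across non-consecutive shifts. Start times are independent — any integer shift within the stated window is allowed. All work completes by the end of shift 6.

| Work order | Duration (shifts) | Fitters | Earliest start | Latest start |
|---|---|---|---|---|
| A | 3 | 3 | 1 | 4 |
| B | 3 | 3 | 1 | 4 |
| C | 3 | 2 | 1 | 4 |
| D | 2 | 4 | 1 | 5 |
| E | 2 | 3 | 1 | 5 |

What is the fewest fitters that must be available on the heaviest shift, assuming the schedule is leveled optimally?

Early-start (A@1, B@1, C@1, D@1, E@1) gives peak 15: s1:15  s2:15  s3:8  s4:0  s5:0  s6:0.
Shift D→4, E→4.
Schedule A@1, B@1, C@1, D@4, E@4: s1:8  s2:8  s3:8  s4:7  s5:7  s6:0 — peak 8.

8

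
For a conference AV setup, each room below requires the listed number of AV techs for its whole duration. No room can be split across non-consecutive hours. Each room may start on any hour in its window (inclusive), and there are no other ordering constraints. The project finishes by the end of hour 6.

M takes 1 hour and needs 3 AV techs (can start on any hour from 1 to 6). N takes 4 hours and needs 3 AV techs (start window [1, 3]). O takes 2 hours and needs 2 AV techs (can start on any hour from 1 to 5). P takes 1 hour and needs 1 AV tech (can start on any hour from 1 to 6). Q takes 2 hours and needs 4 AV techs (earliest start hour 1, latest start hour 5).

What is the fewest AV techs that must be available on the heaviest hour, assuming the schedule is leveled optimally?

Early-start (M@1, N@1, O@1, P@1, Q@1) gives peak 13: h1:13  h2:9  h3:3  h4:3  h5:0  h6:0.
Shift O→2, P→2, Q→5.
Schedule M@1, N@1, O@2, P@2, Q@5: h1:6  h2:6  h3:5  h4:3  h5:4  h6:4 — peak 6.

6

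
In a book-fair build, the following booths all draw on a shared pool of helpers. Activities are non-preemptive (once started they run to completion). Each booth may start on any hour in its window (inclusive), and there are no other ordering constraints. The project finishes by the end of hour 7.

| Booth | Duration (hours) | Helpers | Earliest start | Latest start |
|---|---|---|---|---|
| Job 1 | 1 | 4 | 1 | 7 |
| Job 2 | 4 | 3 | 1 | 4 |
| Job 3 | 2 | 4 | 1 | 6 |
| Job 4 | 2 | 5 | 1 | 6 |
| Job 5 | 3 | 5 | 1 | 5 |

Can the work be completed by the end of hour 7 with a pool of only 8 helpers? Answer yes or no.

Schedule Job 1@1, Job 2@2, Job 3@1, Job 4@3, Job 5@5: h1:8  h2:7  h3:8  h4:8  h5:8  h6:5  h7:5 — peak 8 ≤ 8.

yes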